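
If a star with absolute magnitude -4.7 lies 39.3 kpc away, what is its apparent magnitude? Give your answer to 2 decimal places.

m ≈ 13.27

d = 39.3 kpc = 39300 pc
m = M + 5 log₁₀ d − 5 = -4.7 + 5·4.5944 − 5 = 13.272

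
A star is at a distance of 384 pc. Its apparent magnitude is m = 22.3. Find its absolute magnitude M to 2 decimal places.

5 log₁₀(d/10 pc) = 5 log₁₀(384.0) − 5 = 7.922
M = m − 5 log₁₀(d/10) = 22.3 − 7.922 = 14.378

M ≈ 14.38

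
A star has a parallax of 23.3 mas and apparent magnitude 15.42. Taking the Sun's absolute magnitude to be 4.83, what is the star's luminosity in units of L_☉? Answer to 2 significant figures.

L/L_☉ ≈ 1.1×10^-3

d = 1/p = 1000/23.3 mas = 42.92 pc
M = m − 5 log₁₀ d + 5 = 15.42 − 5·1.6326 + 5 = 12.257
M − M_☉ = 12.257 − 4.83 = 7.427
L/L_☉ = 10^(−0.4 × 7.427) = 1.070×10^-3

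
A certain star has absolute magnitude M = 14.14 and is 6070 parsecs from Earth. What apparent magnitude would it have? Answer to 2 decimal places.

m = M + 5 log₁₀ d − 5 = 14.14 + 5·3.7832 − 5 = 28.056

m ≈ 28.06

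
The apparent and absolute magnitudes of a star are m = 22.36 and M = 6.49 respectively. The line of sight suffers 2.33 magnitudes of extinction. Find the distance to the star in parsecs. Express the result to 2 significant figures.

d ≈ 5100 pc

m − M = 5 log₁₀(d/10 pc) + A  ⇒  22.36 − (6.49) − 2.33 = 5 log₁₀(d/10)
13.540 = 5 log₁₀(d/10)
log₁₀ d = (m − M − A)/5 + 1 = 3.7080
d = 10^3.7080 = 5105 pc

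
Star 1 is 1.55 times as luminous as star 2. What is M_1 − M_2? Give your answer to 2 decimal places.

M_1 − M_2 ≈ -0.48

Pogson: ΔM = −2.5 log₁₀(ratio) = −2.5 log₁₀(1.55) = −2.5 × 0.1903 = -0.476
Star 1 is brighter, so it has the smaller magnitude: the difference is negative.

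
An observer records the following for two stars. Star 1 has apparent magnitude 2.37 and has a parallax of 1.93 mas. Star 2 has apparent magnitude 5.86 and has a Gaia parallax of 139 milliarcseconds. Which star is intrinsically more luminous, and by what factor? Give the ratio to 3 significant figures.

Star 1 is more luminous, by a factor of 129000.

Star 1: p = 1.93 mas = 1.93×10^-3″ → d = 1/p = 518.1 pc
Star 1: M = m − 5 log₁₀ d + 5 = 2.37 − 5·2.7144 + 5 = -6.202
Star 2: p = 139 mas = 0.139″ → d = 1/p = 7.194 pc
Star 2: M = m − 5 log₁₀ d + 5 = 5.86 − 5·0.8570 + 5 = 6.575
ΔM = M_1 − M_2 = -6.202 − (6.575) = -12.777; smaller M is more luminous → Star 1.
L ratio = 10^(0.4 |ΔM|) = 10^5.111 = 129100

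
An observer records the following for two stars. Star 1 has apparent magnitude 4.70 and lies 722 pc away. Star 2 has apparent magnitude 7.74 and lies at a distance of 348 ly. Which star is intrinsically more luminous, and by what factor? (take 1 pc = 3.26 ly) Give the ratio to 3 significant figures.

Star 1 is more luminous, by a factor of 752.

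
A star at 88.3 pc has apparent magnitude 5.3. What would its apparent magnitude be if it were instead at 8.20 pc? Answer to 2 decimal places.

Flux ∝ 1/d², so Δm = 5 log₁₀(d₂/d₁) = 5 log₁₀(8.20/88.3) = -5.161
m₂ = m₁ + Δm = 5.3 + (-5.161) = 0.139

m ≈ 0.14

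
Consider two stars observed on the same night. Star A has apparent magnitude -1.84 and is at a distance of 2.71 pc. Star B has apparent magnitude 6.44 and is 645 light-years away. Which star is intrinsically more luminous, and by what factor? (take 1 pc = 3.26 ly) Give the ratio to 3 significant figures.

Star A: M = m − 5 log₁₀ d + 5 = -1.84 − 5·0.4330 + 5 = 0.995
Star B: d = 645 ly / 3.26 = 197.9 pc
Star B: M = m − 5 log₁₀ d + 5 = 6.44 − 5·2.2963 + 5 = -0.042
ΔM = M_A − M_B = 0.995 − (-0.042) = 1.037; smaller M is more luminous → Star B.
L ratio = 10^(0.4 |ΔM|) = 10^0.415 = 2.599

Star B is more luminous, by a factor of 2.60.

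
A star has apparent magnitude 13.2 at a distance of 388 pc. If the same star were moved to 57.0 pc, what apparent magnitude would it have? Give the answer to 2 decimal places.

m ≈ 9.04

Flux ∝ 1/d², so Δm = 5 log₁₀(d₂/d₁) = 5 log₁₀(57.0/388) = -4.165
m₂ = m₁ + Δm = 13.2 + (-4.165) = 9.035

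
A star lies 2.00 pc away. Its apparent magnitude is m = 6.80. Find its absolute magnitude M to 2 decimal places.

M ≈ 10.29

5 log₁₀(d/10 pc) = 5 log₁₀(2.000) − 5 = -3.495
M = m − 5 log₁₀(d/10) = 6.80 + 3.495 = 10.295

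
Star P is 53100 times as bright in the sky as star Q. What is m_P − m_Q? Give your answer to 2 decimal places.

Pogson: Δm = −2.5 log₁₀(ratio) = −2.5 log₁₀(53100) = −2.5 × 4.7251 = -11.813
Star P is brighter, so it has the smaller magnitude: the difference is negative.

m_P − m_Q ≈ -11.81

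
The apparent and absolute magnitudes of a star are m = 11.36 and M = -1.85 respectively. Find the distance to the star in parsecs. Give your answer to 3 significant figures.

d ≈ 4390 pc

μ = m − M = 13.210
m − M = 5 log₁₀ d − 5
log₁₀ d = (m − M)/5 + 1 = 3.6420
d = 10^3.6420 = 4385 pc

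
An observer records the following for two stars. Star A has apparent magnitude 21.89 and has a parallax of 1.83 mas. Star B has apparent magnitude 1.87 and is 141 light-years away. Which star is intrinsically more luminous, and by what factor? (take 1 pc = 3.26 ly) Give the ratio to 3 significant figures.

Star B is more luminous, by a factor of 638000.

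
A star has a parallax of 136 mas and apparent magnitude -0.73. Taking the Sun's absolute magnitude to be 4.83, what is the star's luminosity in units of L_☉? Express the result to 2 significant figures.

d = 1/p = 1000/136 mas = 7.353 pc
M = m − 5 log₁₀ d + 5 = -0.73 − 5·0.8665 + 5 = -0.062
M − M_☉ = -0.062 − 4.83 = -4.892
L/L_☉ = 10^(−0.4 × -4.892) = 90.56

L/L_☉ ≈ 91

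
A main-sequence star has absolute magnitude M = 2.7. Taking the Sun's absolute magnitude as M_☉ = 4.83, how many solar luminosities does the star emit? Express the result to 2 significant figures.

L/L_☉ ≈ 7.1

M − M_☉ = 2.7 − 4.83 = -2.130
L/L_☉ = 10^(−0.4 (M − M_☉)) = 10^0.852 = 7.112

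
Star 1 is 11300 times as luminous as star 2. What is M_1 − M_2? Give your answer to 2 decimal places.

M_1 − M_2 ≈ -10.13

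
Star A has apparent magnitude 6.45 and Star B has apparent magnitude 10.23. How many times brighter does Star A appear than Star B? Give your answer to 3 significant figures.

32.5

Δm = 6.45 − (10.23) = -3.78
Flux ratio = 10^(−0.4 Δm) = 10^(−0.4 × -3.78) = 10^1.512 = 32.51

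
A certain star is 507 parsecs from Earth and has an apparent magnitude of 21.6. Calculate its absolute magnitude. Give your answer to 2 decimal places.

M ≈ 13.07

5 log₁₀(d/10 pc) = 5 log₁₀(507.0) − 5 = 8.525
M = m − 5 log₁₀(d/10) = 21.6 − 8.525 = 13.075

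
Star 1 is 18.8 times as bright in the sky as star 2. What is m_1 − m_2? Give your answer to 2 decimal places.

m_1 − m_2 ≈ -3.19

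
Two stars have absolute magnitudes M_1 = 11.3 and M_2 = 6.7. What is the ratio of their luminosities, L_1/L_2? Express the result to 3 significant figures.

ΔM = M_1 − M_2 = 4.6
L_1/L_2 = 10^(−0.4 ΔM) = 10^-1.840 = 0.01445

L_1/L_2 ≈ 0.0145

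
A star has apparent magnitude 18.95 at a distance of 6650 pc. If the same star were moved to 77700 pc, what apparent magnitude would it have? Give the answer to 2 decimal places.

m ≈ 24.29

Flux ∝ 1/d², so Δm = 5 log₁₀(d₂/d₁) = 5 log₁₀(77700/6650) = 5.338
m₂ = m₁ + Δm = 18.95 + (5.338) = 24.288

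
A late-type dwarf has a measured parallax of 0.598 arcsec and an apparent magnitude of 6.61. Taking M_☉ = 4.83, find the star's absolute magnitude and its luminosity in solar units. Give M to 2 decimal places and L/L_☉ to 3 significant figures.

d = 1/p = 1/0.598″ = 1.672 pc
M = m − 5 log₁₀ d + 5 = 6.61 − 5·0.2233 + 5 = 10.494
M − M_☉ = 10.494 − 4.83 = 5.664
L/L_☉ = 10^(−0.4 × 5.664) = 5.427×10^-3

M ≈ 10.49; L/L_☉ ≈ 5.43×10^-3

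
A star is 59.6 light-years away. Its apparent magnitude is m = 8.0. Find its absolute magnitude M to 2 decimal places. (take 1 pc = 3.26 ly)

d = 59.6 ly / 3.26 = 18.28 pc
5 log₁₀(d/10 pc) = 5 log₁₀(18.28) − 5 = 1.310
M = m − 5 log₁₀(d/10) = 8.0 − 1.310 = 6.690

M ≈ 6.69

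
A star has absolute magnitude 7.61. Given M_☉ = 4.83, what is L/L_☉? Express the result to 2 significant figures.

L/L_☉ ≈ 0.077

M − M_☉ = 7.61 − 4.83 = 2.780
L/L_☉ = 10^(−0.4 (M − M_☉)) = 10^-1.112 = 0.07727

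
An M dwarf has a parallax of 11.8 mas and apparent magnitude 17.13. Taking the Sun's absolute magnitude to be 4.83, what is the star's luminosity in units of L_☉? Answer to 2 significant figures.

d = 1/p = 1000/11.8 mas = 84.75 pc
M = m − 5 log₁₀ d + 5 = 17.13 − 5·1.9281 + 5 = 12.489
M − M_☉ = 12.489 − 4.83 = 7.659
L/L_☉ = 10^(−0.4 × 7.659) = 8.634×10^-4

L/L_☉ ≈ 8.6×10^-4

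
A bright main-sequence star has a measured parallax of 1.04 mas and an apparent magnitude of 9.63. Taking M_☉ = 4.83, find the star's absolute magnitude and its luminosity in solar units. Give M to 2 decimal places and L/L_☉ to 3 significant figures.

M ≈ -0.28; L/L_☉ ≈ 111

d = 1/p = 1000/1.04 mas = 961.5 pc
M = m − 5 log₁₀ d + 5 = 9.63 − 5·2.9830 + 5 = -0.285
M − M_☉ = -0.285 − 4.83 = -5.115
L/L_☉ = 10^(−0.4 × -5.115) = 111.2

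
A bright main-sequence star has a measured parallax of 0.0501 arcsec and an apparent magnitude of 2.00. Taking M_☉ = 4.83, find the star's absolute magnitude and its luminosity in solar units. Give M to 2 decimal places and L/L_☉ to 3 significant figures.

M ≈ 0.50; L/L_☉ ≈ 54.0

d = 1/p = 1/0.0501″ = 19.96 pc
M = m − 5 log₁₀ d + 5 = 2.00 − 5·1.3002 + 5 = 0.499
M − M_☉ = 0.499 − 4.83 = -4.331
L/L_☉ = 10^(−0.4 × -4.331) = 53.99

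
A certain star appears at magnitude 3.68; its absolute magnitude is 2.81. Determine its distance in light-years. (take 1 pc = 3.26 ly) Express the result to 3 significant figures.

d ≈ 48.7 ly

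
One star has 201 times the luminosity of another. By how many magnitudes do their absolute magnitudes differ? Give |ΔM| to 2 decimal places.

|ΔM| ≈ 5.76

Pogson: ΔM = −2.5 log₁₀(ratio) = −2.5 log₁₀(201) = −2.5 × 2.3032 = -5.758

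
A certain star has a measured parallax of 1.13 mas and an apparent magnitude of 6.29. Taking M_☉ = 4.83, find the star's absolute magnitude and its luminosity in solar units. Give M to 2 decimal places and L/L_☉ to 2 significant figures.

M ≈ -3.44; L/L_☉ ≈ 2000

d = 1/p = 1000/1.13 mas = 885.0 pc
M = m − 5 log₁₀ d + 5 = 6.29 − 5·2.9469 + 5 = -3.445
M − M_☉ = -3.445 − 4.83 = -8.275
L/L_☉ = 10^(−0.4 × -8.275) = 2041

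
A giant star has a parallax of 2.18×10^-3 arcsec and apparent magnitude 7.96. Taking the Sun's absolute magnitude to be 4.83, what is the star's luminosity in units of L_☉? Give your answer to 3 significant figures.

L/L_☉ ≈ 118

d = 1/p = 1/2.18×10^-3″ = 458.7 pc
M = m − 5 log₁₀ d + 5 = 7.96 − 5·2.6615 + 5 = -0.348
M − M_☉ = -0.348 − 4.83 = -5.178
L/L_☉ = 10^(−0.4 × -5.178) = 117.8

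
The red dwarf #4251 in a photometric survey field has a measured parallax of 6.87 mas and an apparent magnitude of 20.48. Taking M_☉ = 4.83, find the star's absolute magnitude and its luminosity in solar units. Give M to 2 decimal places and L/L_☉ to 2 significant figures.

M ≈ 14.66; L/L_☉ ≈ 1.2×10^-4

d = 1/p = 1000/6.87 mas = 145.6 pc
M = m − 5 log₁₀ d + 5 = 20.48 − 5·2.1630 + 5 = 14.665
M − M_☉ = 14.665 − 4.83 = 9.835
L/L_☉ = 10^(−0.4 × 9.835) = 1.164×10^-4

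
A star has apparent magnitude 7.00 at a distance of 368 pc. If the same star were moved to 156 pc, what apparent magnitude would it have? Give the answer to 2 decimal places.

Flux ∝ 1/d², so Δm = 5 log₁₀(d₂/d₁) = 5 log₁₀(156/368) = -1.864
m₂ = m₁ + Δm = 7.00 + (-1.864) = 5.136

m ≈ 5.14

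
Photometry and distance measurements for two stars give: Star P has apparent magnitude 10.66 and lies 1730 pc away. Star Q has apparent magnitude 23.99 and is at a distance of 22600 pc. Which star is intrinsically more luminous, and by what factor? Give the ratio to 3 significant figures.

Star P is more luminous, by a factor of 1260.

Star P: M = m − 5 log₁₀ d + 5 = 10.66 − 5·3.2380 + 5 = -0.530
Star Q: M = m − 5 log₁₀ d + 5 = 23.99 − 5·4.3541 + 5 = 7.219
ΔM = M_P − M_Q = -0.530 − (7.219) = -7.750; smaller M is more luminous → Star P.
L ratio = 10^(0.4 |ΔM|) = 10^3.100 = 1259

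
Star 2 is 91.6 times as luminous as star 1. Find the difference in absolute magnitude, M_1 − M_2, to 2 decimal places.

M_1 − M_2 ≈ 4.90

Pogson: ΔM = −2.5 log₁₀(ratio) = −2.5 log₁₀(91.6) = −2.5 × 1.9619 = -4.905
Star 2 is brighter so has the smaller magnitude: M_1 − M_2 is positive.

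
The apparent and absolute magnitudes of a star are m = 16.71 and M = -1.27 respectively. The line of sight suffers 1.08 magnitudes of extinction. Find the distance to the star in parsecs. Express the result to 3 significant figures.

m − M = 5 log₁₀(d/10 pc) + A  ⇒  16.71 − (-1.27) − 1.08 = 5 log₁₀(d/10)
16.900 = 5 log₁₀(d/10)
log₁₀ d = (m − M − A)/5 + 1 = 4.3800
d = 10^4.3800 = 23990 pc

d ≈ 24000 pc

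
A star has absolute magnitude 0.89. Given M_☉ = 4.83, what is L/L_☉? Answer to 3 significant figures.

L/L_☉ ≈ 37.7

M − M_☉ = 0.89 − 4.83 = -3.940
L/L_☉ = 10^(−0.4 (M − M_☉)) = 10^1.576 = 37.67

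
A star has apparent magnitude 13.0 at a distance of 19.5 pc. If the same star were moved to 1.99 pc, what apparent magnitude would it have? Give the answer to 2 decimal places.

m ≈ 8.04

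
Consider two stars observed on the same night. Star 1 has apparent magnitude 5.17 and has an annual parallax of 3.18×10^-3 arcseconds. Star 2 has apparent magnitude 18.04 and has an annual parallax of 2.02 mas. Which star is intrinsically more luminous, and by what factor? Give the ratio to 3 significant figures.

Star 1 is more luminous, by a factor of 56700.

Star 1: d = 1/p = 1/3.18×10^-3″ = 314.5 pc
Star 1: M = m − 5 log₁₀ d + 5 = 5.17 − 5·2.4976 + 5 = -2.318
Star 2: p = 2.02 mas = 2.02×10^-3″ → d = 1/p = 495.0 pc
Star 2: M = m − 5 log₁₀ d + 5 = 18.04 − 5·2.6946 + 5 = 9.567
ΔM = M_1 − M_2 = -2.318 − (9.567) = -11.885; smaller M is more luminous → Star 1.
L ratio = 10^(0.4 |ΔM|) = 10^4.754 = 56730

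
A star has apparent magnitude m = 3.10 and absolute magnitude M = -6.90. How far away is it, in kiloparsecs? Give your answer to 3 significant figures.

μ = m − M = 10.000
m − M = 5 log₁₀ d − 5
log₁₀ d = (m − M)/5 + 1 = 3.0000
d = 10^3.0000 = 1000 pc
= 1.000 kpc

d ≈ 1.00 kpc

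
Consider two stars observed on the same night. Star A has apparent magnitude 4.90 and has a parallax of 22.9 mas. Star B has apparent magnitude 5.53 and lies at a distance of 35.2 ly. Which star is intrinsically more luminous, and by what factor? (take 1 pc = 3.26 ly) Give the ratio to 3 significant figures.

Star A is more luminous, by a factor of 29.2.

Star A: p = 22.9 mas = 0.0229″ → d = 1/p = 43.67 pc
Star A: M = m − 5 log₁₀ d + 5 = 4.90 − 5·1.6402 + 5 = 1.699
Star B: d = 35.2 ly / 3.26 = 10.80 pc
Star B: M = m − 5 log₁₀ d + 5 = 5.53 − 5·1.0333 + 5 = 5.363
ΔM = M_A − M_B = 1.699 − (5.363) = -3.664; smaller M is more luminous → Star A.
L ratio = 10^(0.4 |ΔM|) = 10^1.466 = 29.22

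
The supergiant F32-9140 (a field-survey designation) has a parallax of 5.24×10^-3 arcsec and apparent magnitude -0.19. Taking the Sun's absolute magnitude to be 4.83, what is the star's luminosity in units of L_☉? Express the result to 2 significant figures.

d = 1/p = 1/5.24×10^-3″ = 190.8 pc
M = m − 5 log₁₀ d + 5 = -0.19 − 5·2.2807 + 5 = -6.593
M − M_☉ = -6.593 − 4.83 = -11.423
L/L_☉ = 10^(−0.4 × -11.423) = 37100

L/L_☉ ≈ 37000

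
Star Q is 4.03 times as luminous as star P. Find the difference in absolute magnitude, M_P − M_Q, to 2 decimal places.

Pogson: ΔM = −2.5 log₁₀(ratio) = −2.5 log₁₀(4.03) = −2.5 × 0.6053 = -1.513
Star Q is brighter so has the smaller magnitude: M_P − M_Q is positive.

M_P − M_Q ≈ 1.51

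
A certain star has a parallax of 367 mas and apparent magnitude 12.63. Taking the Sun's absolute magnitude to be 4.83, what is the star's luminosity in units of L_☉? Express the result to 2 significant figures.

d = 1/p = 1000/367 mas = 2.725 pc
M = m − 5 log₁₀ d + 5 = 12.63 − 5·0.4353 + 5 = 15.453
M − M_☉ = 15.453 − 4.83 = 10.623
L/L_☉ = 10^(−0.4 × 10.623) = 5.632×10^-5

L/L_☉ ≈ 5.6×10^-5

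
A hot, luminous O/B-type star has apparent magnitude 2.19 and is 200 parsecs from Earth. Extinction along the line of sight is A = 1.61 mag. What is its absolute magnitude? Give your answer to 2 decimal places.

5 log₁₀(d/10 pc) = 5 log₁₀(200.0) − 5 = 6.505
M = m − 5 log₁₀(d/10) − A = 2.19 − 6.505 − 1.61 = -5.925

M ≈ -5.93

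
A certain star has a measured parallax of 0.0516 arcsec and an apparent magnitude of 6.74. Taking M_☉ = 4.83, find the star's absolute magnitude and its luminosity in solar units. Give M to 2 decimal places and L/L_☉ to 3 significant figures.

d = 1/p = 1/0.0516″ = 19.38 pc
M = m − 5 log₁₀ d + 5 = 6.74 − 5·1.2874 + 5 = 5.303
M − M_☉ = 5.303 − 4.83 = 0.473
L/L_☉ = 10^(−0.4 × 0.473) = 0.6467

M ≈ 5.30; L/L_☉ ≈ 0.647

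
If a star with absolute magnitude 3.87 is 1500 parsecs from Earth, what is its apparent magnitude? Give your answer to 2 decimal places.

m ≈ 14.75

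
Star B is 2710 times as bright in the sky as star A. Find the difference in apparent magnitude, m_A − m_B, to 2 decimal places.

Pogson: Δm = −2.5 log₁₀(ratio) = −2.5 log₁₀(2710) = −2.5 × 3.4330 = -8.582
Star B is brighter so has the smaller magnitude: m_A − m_B is positive.

m_A − m_B ≈ 8.58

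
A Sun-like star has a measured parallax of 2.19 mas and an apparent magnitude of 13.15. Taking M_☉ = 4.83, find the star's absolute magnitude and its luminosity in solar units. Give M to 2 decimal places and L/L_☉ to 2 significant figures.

M ≈ 4.85; L/L_☉ ≈ 0.98

d = 1/p = 1000/2.19 mas = 456.6 pc
M = m − 5 log₁₀ d + 5 = 13.15 − 5·2.6596 + 5 = 4.852
M − M_☉ = 4.852 − 4.83 = 0.022
L/L_☉ = 10^(−0.4 × 0.022) = 0.9797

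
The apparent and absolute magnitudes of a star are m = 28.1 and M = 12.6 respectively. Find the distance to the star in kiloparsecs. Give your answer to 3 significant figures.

d ≈ 12.6 kpc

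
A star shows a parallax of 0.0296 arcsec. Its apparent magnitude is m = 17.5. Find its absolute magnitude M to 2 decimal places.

d = 1/p = 1/0.0296″ = 33.78 pc
5 log₁₀(d/10 pc) = 5 log₁₀(33.78) − 5 = 2.644
M = m − 5 log₁₀(d/10) = 17.5 − 2.644 = 14.856

M ≈ 14.86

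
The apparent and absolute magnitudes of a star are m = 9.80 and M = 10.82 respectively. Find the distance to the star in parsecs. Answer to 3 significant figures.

d ≈ 6.25 pc

μ = m − M = -1.020
m − M = 5 log₁₀ d − 5
log₁₀ d = (m − M)/5 + 1 = 0.7960
d = 10^0.7960 = 6.252 pc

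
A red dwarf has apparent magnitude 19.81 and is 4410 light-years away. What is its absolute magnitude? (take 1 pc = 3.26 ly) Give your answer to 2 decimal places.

d = 4410 ly / 3.26 = 1353 pc
5 log₁₀(d/10 pc) = 5 log₁₀(1353) − 5 = 10.656
M = m − 5 log₁₀(d/10) = 19.81 − 10.656 = 9.154

M ≈ 9.15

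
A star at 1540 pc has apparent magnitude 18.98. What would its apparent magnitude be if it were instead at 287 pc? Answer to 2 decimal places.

Flux ∝ 1/d², so Δm = 5 log₁₀(d₂/d₁) = 5 log₁₀(287/1540) = -3.648
m₂ = m₁ + Δm = 18.98 + (-3.648) = 15.332

m ≈ 15.33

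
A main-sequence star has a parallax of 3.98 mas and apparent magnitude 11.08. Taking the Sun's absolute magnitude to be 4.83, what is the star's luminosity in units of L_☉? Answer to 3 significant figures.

d = 1/p = 1000/3.98 mas = 251.3 pc
M = m − 5 log₁₀ d + 5 = 11.08 − 5·2.4001 + 5 = 4.079
M − M_☉ = 4.079 − 4.83 = -0.751
L/L_☉ = 10^(−0.4 × -0.751) = 1.996

L/L_☉ ≈ 2.00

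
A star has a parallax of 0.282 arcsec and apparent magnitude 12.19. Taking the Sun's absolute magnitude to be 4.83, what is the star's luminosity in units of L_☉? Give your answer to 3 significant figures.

d = 1/p = 1/0.282″ = 3.546 pc
M = m − 5 log₁₀ d + 5 = 12.19 − 5·0.5498 + 5 = 14.441
M − M_☉ = 14.441 − 4.83 = 9.611
L/L_☉ = 10^(−0.4 × 9.611) = 1.431×10^-4

L/L_☉ ≈ 1.43×10^-4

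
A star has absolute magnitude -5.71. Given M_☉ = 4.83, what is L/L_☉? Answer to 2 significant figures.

L/L_☉ ≈ 16000

M − M_☉ = -5.71 − 4.83 = -10.540
L/L_☉ = 10^(−0.4 (M − M_☉)) = 10^4.216 = 16440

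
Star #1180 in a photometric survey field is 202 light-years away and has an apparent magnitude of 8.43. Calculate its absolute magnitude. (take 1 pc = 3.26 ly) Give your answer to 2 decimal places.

d = 202 ly / 3.26 = 61.96 pc
5 log₁₀(d/10 pc) = 5 log₁₀(61.96) − 5 = 3.961
M = m − 5 log₁₀(d/10) = 8.43 − 3.961 = 4.469

M ≈ 4.47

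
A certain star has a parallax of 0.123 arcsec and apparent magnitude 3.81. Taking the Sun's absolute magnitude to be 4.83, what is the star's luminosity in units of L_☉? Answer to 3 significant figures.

d = 1/p = 1/0.123″ = 8.130 pc
M = m − 5 log₁₀ d + 5 = 3.81 − 5·0.9101 + 5 = 4.260
M − M_☉ = 4.260 − 4.83 = -0.570
L/L_☉ = 10^(−0.4 × -0.570) = 1.691

L/L_☉ ≈ 1.69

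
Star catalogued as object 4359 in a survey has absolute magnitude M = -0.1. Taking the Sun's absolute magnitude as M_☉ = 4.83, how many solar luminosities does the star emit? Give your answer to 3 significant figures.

L/L_☉ ≈ 93.8

M − M_☉ = -0.1 − 4.83 = -4.930
L/L_☉ = 10^(−0.4 (M − M_☉)) = 10^1.972 = 93.76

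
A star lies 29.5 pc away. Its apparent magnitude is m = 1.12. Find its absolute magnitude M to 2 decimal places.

5 log₁₀(d/10 pc) = 5 log₁₀(29.50) − 5 = 2.349
M = m − 5 log₁₀(d/10) = 1.12 − 2.349 = -1.229

M ≈ -1.23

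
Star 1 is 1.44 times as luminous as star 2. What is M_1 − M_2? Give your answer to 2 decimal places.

Pogson: ΔM = −2.5 log₁₀(ratio) = −2.5 log₁₀(1.44) = −2.5 × 0.1584 = -0.396
Star 1 is brighter, so it has the smaller magnitude: the difference is negative.

M_1 − M_2 ≈ -0.40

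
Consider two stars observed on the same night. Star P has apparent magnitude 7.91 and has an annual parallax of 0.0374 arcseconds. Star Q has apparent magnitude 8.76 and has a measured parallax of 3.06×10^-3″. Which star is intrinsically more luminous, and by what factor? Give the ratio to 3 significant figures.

Star Q is more luminous, by a factor of 68.3.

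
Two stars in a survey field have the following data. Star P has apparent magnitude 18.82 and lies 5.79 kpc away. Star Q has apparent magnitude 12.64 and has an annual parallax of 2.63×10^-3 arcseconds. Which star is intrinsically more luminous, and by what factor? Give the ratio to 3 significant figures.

Star P: d = 5.79 kpc = 5790 pc
Star P: M = m − 5 log₁₀ d + 5 = 18.82 − 5·3.7627 + 5 = 5.007
Star Q: d = 1/p = 1/2.63×10^-3″ = 380.2 pc
Star Q: M = m − 5 log₁₀ d + 5 = 12.64 − 5·2.5800 + 5 = 4.740
ΔM = M_P − M_Q = 5.007 − (4.740) = 0.267; smaller M is more luminous → Star Q.
L ratio = 10^(0.4 |ΔM|) = 10^0.107 = 1.279

Star Q is more luminous, by a factor of 1.28.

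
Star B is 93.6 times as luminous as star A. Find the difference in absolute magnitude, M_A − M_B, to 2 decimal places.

Pogson: ΔM = −2.5 log₁₀(ratio) = −2.5 log₁₀(93.6) = −2.5 × 1.9713 = -4.928
Star B is brighter so has the smaller magnitude: M_A − M_B is positive.

M_A − M_B ≈ 4.93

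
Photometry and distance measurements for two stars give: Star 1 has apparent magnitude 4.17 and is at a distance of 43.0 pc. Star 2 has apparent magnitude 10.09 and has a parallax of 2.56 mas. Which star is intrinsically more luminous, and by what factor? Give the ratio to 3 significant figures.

Star 1 is more luminous, by a factor of 2.83.

Star 1: M = m − 5 log₁₀ d + 5 = 4.17 − 5·1.6335 + 5 = 1.003
Star 2: p = 2.56 mas = 2.56×10^-3″ → d = 1/p = 390.6 pc
Star 2: M = m − 5 log₁₀ d + 5 = 10.09 − 5·2.5918 + 5 = 2.131
ΔM = M_1 − M_2 = 1.003 − (2.131) = -1.129; smaller M is more luminous → Star 1.
L ratio = 10^(0.4 |ΔM|) = 10^0.451 = 2.828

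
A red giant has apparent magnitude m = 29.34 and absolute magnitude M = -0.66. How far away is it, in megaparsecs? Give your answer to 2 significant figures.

Distance modulus: m − M = 29.34 − (-0.66) = 30.000
m − M = 5 log₁₀ d − 5
log₁₀ d = (m − M)/5 + 1 = 7.0000
d = 10^7.0000 = 1.000×10^7 pc
= 10.00 Mpc

d ≈ 10 Mpc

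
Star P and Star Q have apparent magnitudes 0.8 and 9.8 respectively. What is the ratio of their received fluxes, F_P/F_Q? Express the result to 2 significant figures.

F_P/F_Q ≈ 4000

Magnitude difference = -9.0
Flux ratio = 10^(−0.4 Δm) = 10^(−0.4 × -9.0) = 10^3.600 = 3981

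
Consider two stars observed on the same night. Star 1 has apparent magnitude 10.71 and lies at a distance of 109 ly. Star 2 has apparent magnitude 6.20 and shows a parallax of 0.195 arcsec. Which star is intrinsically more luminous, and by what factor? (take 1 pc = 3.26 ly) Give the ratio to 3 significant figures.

Star 2 is more luminous, by a factor of 1.50.

Star 1: d = 109 ly / 3.26 = 33.44 pc
Star 1: M = m − 5 log₁₀ d + 5 = 10.71 − 5·1.5242 + 5 = 8.089
Star 2: d = 1/p = 1/0.195″ = 5.128 pc
Star 2: M = m − 5 log₁₀ d + 5 = 6.20 − 5·0.7100 + 5 = 7.650
ΔM = M_1 − M_2 = 8.089 − (7.650) = 0.439; smaller M is more luminous → Star 2.
L ratio = 10^(0.4 |ΔM|) = 10^0.176 = 1.498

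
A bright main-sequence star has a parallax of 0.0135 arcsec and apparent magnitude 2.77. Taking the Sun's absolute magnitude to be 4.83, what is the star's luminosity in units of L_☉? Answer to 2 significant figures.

d = 1/p = 1/0.0135″ = 74.07 pc
M = m − 5 log₁₀ d + 5 = 2.77 − 5·1.8697 + 5 = -1.578
M − M_☉ = -1.578 − 4.83 = -6.408
L/L_☉ = 10^(−0.4 × -6.408) = 365.9

L/L_☉ ≈ 370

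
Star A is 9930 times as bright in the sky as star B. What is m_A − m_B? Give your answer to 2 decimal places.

m_A − m_B ≈ -9.99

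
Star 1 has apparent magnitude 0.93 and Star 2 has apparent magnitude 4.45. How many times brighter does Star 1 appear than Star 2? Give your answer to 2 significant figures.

26

Δm = 0.93 − (4.45) = -3.52
Flux ratio = 10^(−0.4 Δm) = 10^(−0.4 × -3.52) = 10^1.408 = 25.59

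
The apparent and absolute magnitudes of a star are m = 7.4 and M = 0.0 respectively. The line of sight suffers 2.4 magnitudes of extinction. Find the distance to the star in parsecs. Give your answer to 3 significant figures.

d ≈ 100 pc

m − M = 5 log₁₀(d/10 pc) + A  ⇒  7.4 − (0.0) − 2.4 = 5 log₁₀(d/10)
5.000 = 5 log₁₀(d/10)
log₁₀ d = (m − M − A)/5 + 1 = 2.0000
d = 10^2.0000 = 100.0 pc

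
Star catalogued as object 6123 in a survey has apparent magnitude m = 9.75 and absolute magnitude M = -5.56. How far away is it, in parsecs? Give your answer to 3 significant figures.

d ≈ 11500 pc

μ = m − M = 15.310
m − M = 5 log₁₀ d − 5
log₁₀ d = (m − M)/5 + 1 = 4.0620
d = 10^4.0620 = 11530 pc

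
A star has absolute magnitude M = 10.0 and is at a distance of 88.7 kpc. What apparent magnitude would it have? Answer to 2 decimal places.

m ≈ 29.74

d = 88.7 kpc = 88700 pc
m = M + 5 log₁₀ d − 5 = 10.0 + 5·4.9479 − 5 = 29.740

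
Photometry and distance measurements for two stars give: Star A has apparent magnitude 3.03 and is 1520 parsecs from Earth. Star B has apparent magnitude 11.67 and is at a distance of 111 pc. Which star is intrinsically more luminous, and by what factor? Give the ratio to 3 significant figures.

Star A: M = m − 5 log₁₀ d + 5 = 3.03 − 5·3.1818 + 5 = -7.879
Star B: M = m − 5 log₁₀ d + 5 = 11.67 − 5·2.0453 + 5 = 6.443
ΔM = M_A − M_B = -7.879 − (6.443) = -14.323; smaller M is more luminous → Star A.
L ratio = 10^(0.4 |ΔM|) = 10^5.729 = 535800

Star A is more luminous, by a factor of 536000.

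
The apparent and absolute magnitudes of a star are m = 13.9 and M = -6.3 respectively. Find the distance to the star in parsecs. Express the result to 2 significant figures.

μ = m − M = 20.200
m − M = 5 log₁₀ d − 5
log₁₀ d = (m − M)/5 + 1 = 5.0400
d = 10^5.0400 = 109600 pc

d ≈ 110000 pc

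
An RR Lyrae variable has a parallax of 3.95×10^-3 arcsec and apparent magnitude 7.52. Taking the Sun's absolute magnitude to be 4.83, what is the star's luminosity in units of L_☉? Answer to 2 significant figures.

L/L_☉ ≈ 54

d = 1/p = 1/3.95×10^-3″ = 253.2 pc
M = m − 5 log₁₀ d + 5 = 7.52 − 5·2.4034 + 5 = 0.503
M − M_☉ = 0.503 − 4.83 = -4.327
L/L_☉ = 10^(−0.4 × -4.327) = 53.80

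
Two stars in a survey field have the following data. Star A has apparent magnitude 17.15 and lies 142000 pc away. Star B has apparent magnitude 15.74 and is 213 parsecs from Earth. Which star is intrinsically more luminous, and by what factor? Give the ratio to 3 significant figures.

Star A is more luminous, by a factor of 121000.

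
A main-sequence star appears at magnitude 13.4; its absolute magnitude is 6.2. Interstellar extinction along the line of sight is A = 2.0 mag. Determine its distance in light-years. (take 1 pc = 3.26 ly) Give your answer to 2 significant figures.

m − M = 5 log₁₀(d/10 pc) + A  ⇒  13.4 − (6.2) − 2.0 = 5 log₁₀(d/10)
5.200 = 5 log₁₀(d/10)
log₁₀ d = (m − M − A)/5 + 1 = 2.0400
d = 10^2.0400 = 109.6 pc
= 357.5 ly

d ≈ 360 ly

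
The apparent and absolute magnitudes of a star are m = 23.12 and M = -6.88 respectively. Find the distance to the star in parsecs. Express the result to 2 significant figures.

Distance modulus: m − M = 23.12 − (-6.88) = 30.000
m − M = 5 log₁₀ d − 5
log₁₀ d = (m − M)/5 + 1 = 7.0000
d = 10^7.0000 = 1.000×10^7 pc

d ≈ 1.0×10^7 pc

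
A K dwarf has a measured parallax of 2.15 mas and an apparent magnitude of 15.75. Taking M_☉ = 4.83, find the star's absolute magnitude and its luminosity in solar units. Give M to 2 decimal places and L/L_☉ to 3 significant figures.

d = 1/p = 1000/2.15 mas = 465.1 pc
M = m − 5 log₁₀ d + 5 = 15.75 − 5·2.6676 + 5 = 7.412
M − M_☉ = 7.412 − 4.83 = 2.582
L/L_☉ = 10^(−0.4 × 2.582) = 0.09271

M ≈ 7.41; L/L_☉ ≈ 0.0927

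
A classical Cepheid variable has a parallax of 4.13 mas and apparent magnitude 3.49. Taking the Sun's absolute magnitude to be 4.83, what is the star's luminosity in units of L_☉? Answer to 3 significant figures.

d = 1/p = 1000/4.13 mas = 242.1 pc
M = m − 5 log₁₀ d + 5 = 3.49 − 5·2.3840 + 5 = -3.430
M − M_☉ = -3.430 − 4.83 = -8.260
L/L_☉ = 10^(−0.4 × -8.260) = 2014

L/L_☉ ≈ 2010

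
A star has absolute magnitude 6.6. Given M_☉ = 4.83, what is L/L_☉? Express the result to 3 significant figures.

L/L_☉ ≈ 0.196

M − M_☉ = 6.6 − 4.83 = 1.770
L/L_☉ = 10^(−0.4 (M − M_☉)) = 10^-0.708 = 0.1959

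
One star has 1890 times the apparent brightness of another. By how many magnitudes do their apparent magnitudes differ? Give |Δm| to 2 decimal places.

|Δm| ≈ 8.19

Pogson: Δm = −2.5 log₁₀(ratio) = −2.5 log₁₀(1890) = −2.5 × 3.2765 = -8.191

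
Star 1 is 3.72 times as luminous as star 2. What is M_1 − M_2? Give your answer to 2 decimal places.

Pogson: ΔM = −2.5 log₁₀(ratio) = −2.5 log₁₀(3.72) = −2.5 × 0.5705 = -1.426
Star 1 is brighter, so it has the smaller magnitude: the difference is negative.

M_1 − M_2 ≈ -1.43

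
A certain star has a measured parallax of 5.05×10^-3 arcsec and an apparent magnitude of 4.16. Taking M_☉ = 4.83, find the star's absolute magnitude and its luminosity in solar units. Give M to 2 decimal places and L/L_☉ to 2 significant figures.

M ≈ -2.32; L/L_☉ ≈ 730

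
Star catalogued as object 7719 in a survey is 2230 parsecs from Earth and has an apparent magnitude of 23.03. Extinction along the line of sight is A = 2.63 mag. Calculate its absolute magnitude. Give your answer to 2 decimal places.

5 log₁₀(d/10 pc) = 5 log₁₀(2230) − 5 = 11.742
M = m − 5 log₁₀(d/10) − A = 23.03 − 11.742 − 2.63 = 8.658

M ≈ 8.66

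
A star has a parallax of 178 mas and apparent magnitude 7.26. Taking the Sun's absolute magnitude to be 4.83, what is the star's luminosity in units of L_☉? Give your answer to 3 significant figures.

L/L_☉ ≈ 0.0337

d = 1/p = 1000/178 mas = 5.618 pc
M = m − 5 log₁₀ d + 5 = 7.26 − 5·0.7496 + 5 = 8.512
M − M_☉ = 8.512 − 4.83 = 3.682
L/L_☉ = 10^(−0.4 × 3.682) = 0.03366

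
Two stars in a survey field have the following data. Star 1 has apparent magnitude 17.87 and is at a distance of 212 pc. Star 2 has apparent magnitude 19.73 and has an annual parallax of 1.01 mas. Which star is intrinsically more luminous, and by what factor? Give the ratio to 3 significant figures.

Star 2 is more luminous, by a factor of 3.93.

Star 1: M = m − 5 log₁₀ d + 5 = 17.87 − 5·2.3263 + 5 = 11.238
Star 2: p = 1.01 mas = 1.01×10^-3″ → d = 1/p = 990.1 pc
Star 2: M = m − 5 log₁₀ d + 5 = 19.73 − 5·2.9957 + 5 = 9.752
ΔM = M_1 − M_2 = 11.238 − (9.752) = 1.487; smaller M is more luminous → Star 2.
L ratio = 10^(0.4 |ΔM|) = 10^0.595 = 3.933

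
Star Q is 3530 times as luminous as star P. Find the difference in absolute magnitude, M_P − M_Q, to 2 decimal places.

Pogson: ΔM = −2.5 log₁₀(ratio) = −2.5 log₁₀(3530) = −2.5 × 3.5478 = -8.869
Star Q is brighter so has the smaller magnitude: M_P − M_Q is positive.

M_P − M_Q ≈ 8.87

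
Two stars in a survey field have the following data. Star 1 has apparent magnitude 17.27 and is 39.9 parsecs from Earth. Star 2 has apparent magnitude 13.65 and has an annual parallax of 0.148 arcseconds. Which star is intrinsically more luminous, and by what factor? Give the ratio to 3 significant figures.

Star 1: M = m − 5 log₁₀ d + 5 = 17.27 − 5·1.6010 + 5 = 14.265
Star 2: d = 1/p = 1/0.148″ = 6.757 pc
Star 2: M = m − 5 log₁₀ d + 5 = 13.65 − 5·0.8297 + 5 = 14.501
ΔM = M_1 − M_2 = 14.265 − (14.501) = -0.236; smaller M is more luminous → Star 1.
L ratio = 10^(0.4 |ΔM|) = 10^0.094 = 1.243

Star 1 is more luminous, by a factor of 1.24.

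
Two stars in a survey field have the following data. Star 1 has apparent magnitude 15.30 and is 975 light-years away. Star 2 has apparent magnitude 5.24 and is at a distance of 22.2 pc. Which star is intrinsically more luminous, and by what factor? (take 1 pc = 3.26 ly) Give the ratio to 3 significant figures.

Star 1: d = 975 ly / 3.26 = 299.1 pc
Star 1: M = m − 5 log₁₀ d + 5 = 15.30 − 5·2.4758 + 5 = 7.921
Star 2: M = m − 5 log₁₀ d + 5 = 5.24 − 5·1.3464 + 5 = 3.508
ΔM = M_1 − M_2 = 7.921 − (3.508) = 4.413; smaller M is more luminous → Star 2.
L ratio = 10^(0.4 |ΔM|) = 10^1.765 = 58.23

Star 2 is more luminous, by a factor of 58.2.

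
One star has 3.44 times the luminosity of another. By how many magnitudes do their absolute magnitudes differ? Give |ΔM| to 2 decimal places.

Pogson: ΔM = −2.5 log₁₀(ratio) = −2.5 log₁₀(3.44) = −2.5 × 0.5366 = -1.341

|ΔM| ≈ 1.34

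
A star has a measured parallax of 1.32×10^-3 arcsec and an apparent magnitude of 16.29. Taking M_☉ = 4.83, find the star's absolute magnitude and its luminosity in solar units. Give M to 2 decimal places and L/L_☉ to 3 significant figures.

M ≈ 6.89; L/L_☉ ≈ 0.150

d = 1/p = 1/1.32×10^-3″ = 757.6 pc
M = m − 5 log₁₀ d + 5 = 16.29 − 5·2.8794 + 5 = 6.893
M − M_☉ = 6.893 − 4.83 = 2.063
L/L_☉ = 10^(−0.4 × 2.063) = 0.1496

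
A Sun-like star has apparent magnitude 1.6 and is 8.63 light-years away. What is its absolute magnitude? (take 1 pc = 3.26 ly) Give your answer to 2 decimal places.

d = 8.63 ly / 3.26 = 2.647 pc
5 log₁₀(d/10 pc) = 5 log₁₀(2.647) − 5 = -2.886
M = m − 5 log₁₀(d/10) = 1.6 + 2.886 = 4.486

M ≈ 4.49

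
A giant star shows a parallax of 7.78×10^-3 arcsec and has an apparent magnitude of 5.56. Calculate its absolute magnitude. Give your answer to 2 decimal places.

M ≈ 0.01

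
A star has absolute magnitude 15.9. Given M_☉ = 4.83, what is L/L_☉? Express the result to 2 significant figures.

L/L_☉ ≈ 3.7×10^-5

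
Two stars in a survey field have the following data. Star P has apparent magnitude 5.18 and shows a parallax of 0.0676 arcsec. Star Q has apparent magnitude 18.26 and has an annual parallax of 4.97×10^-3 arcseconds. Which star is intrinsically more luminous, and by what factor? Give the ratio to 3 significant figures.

Star P is more luminous, by a factor of 922.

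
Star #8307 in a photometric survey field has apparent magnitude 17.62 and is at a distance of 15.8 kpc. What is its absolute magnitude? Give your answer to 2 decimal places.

d = 15.8 kpc = 15800 pc
5 log₁₀(d/10 pc) = 5 log₁₀(15800) − 5 = 15.993
M = m − 5 log₁₀(d/10) = 17.62 − 15.993 = 1.627

M ≈ 1.63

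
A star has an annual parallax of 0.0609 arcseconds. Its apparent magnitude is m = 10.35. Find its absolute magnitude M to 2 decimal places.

d = 1/p = 1/0.0609″ = 16.42 pc
5 log₁₀(d/10 pc) = 5 log₁₀(16.42) − 5 = 1.077
M = m − 5 log₁₀(d/10) = 10.35 − 1.077 = 9.273

M ≈ 9.27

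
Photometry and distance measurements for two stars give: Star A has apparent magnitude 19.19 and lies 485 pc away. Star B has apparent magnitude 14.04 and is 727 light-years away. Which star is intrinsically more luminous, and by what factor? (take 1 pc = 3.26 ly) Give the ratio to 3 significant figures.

Star B is more luminous, by a factor of 24.3.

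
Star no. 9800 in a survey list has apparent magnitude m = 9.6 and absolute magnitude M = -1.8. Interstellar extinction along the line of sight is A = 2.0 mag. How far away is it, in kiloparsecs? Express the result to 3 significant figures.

m − M = 5 log₁₀(d/10 pc) + A  ⇒  9.6 − (-1.8) − 2.0 = 5 log₁₀(d/10)
9.400 = 5 log₁₀(d/10)
log₁₀ d = (m − M − A)/5 + 1 = 2.8800
d = 10^2.8800 = 758.6 pc
= 0.7586 kpc

d ≈ 0.759 kpc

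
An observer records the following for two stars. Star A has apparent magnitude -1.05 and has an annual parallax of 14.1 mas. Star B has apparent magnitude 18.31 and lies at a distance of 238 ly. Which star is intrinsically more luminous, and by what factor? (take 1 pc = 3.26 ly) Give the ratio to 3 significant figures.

Star A is more luminous, by a factor of 5.23×10^7.

Star A: p = 14.1 mas = 0.0141″ → d = 1/p = 70.92 pc
Star A: M = m − 5 log₁₀ d + 5 = -1.05 − 5·1.8508 + 5 = -5.304
Star B: d = 238 ly / 3.26 = 73.01 pc
Star B: M = m − 5 log₁₀ d + 5 = 18.31 − 5·1.8634 + 5 = 13.993
ΔM = M_A − M_B = -5.304 − (13.993) = -19.297; smaller M is more luminous → Star A.
L ratio = 10^(0.4 |ΔM|) = 10^7.719 = 5.234×10^7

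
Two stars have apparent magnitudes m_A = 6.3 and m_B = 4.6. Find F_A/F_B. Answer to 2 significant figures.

F_A/F_B ≈ 0.21

Magnitude difference = 1.7
Flux ratio = 10^(−0.4 Δm) = 10^(−0.4 × 1.7) = 10^-0.680 = 0.2089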